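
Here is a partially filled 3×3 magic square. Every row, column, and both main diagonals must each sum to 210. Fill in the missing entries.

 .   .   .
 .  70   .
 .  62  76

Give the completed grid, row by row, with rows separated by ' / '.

64 78 68 / 74 70 66 / 72 62 76

Row 3 must total 210; the given cells sum to 138, so (3,1) = 72.
Using column 2: 70 + 62 + ? → (1,2) = 210 − 132 = 78.
Main diagonal needs 210; the known cells sum to 146, so (1,1) = 64.
Anti-diagonal: 70 + 72 + ? = 210, so (1,3) = 68.
Column 1 needs 210; the known cells sum to 136, so (2,1) = 74.
Column 3 must total 210; the given cells sum to 144, so (2,3) = 66.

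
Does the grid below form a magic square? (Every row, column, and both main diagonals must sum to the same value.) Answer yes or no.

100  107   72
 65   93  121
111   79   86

No — main diagonal sums to 279 but row 3 sums to 276.

Row 1: 100 + 107 + 72 = 279.
Row 2: 65 + 93 + 121 = 279.
Row 3: 111 + 79 + 86 = 276.
Column 1: 100 + 65 + 111 = 276.
Column 2: 107 + 93 + 79 = 279.
Column 3: 72 + 121 + 86 = 279.
Main diagonal: 100 + 93 + 86 = 279.
Anti-diagonal: 72 + 93 + 111 = 276.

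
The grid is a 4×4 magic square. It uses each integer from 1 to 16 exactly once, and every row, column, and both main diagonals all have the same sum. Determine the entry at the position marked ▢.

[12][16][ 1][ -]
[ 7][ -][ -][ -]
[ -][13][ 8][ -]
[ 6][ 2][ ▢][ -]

The entries are 1 through 16, which sum to 136, so each line sums to 136/4 = 34.
Using row 1: 12 + 16 + 1 + ? → (1,4) = 34 − 29 = 5.
Column 1 must total 34; the given cells sum to 25, so (3,1) = 9.
Using column 2: 16 + 13 + 2 + ? → (2,2) = 34 − 31 = 3.
From main diagonal, 34 − (12 + 3 + 8) gives (4,4) = 11.
From anti-diagonal, 34 − (5 + 13 + 6) gives (2,3) = 10.
From row 2, 34 − (7 + 3 + 10) gives (2,4) = 14.
The remaining cell in row 3 is (3,4) = 34 − 30 = 4.
From row 4, 34 − (6 + 2 + 11) gives (4,3) = 15.

15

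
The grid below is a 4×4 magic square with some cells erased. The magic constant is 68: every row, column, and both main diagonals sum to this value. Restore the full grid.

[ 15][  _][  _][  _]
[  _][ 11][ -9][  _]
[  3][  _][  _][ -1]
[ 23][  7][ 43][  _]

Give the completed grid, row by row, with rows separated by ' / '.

15 31 -13 35 / 27 11 -9 39 / 3 19 47 -1 / 23 7 43 -5

From row 4, 68 − (23 + 7 + 43) gives (4,4) = -5.
The remaining cell in column 1 is (2,1) = 68 − 41 = 27.
Main diagonal: 15 + 11 + (-5) + ? = 68, so (3,3) = 47.
Row 2 must total 68; the given cells sum to 29, so (2,4) = 39.
From row 3, 68 − (3 + 47 + (-1)) gives (3,2) = 19.
Column 2: 11 + 19 + 7 + ? = 68, so (1,2) = 31.
From column 3, 68 − (-9 + 47 + 43) gives (1,3) = -13.
Column 4 must total 68; the given cells sum to 33, so (1,4) = 35.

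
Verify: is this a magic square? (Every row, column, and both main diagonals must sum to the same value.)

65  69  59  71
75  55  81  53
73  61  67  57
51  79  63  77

Row 1: 65 + 69 + 59 + 71 = 264.
Row 2: 75 + 55 + 81 + 53 = 264.
Row 3: 73 + 61 + 67 + 57 = 258.
Row 4: 51 + 79 + 63 + 77 = 270.
Column 1: 65 + 75 + 73 + 51 = 264.
Column 2: 69 + 55 + 61 + 79 = 264.
Column 3: 59 + 81 + 67 + 63 = 270.
Column 4: 71 + 53 + 57 + 77 = 258.
Main diagonal: 65 + 55 + 67 + 77 = 264.
Anti-diagonal: 71 + 81 + 61 + 51 = 264.

No — row 2 sums to 264 but row 3 sums to 258.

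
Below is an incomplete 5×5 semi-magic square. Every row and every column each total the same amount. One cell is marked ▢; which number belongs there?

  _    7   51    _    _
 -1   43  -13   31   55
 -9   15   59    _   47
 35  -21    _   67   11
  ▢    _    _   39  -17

Row 2 is complete and sums to 115; that is the magic constant.
Row 3: -9 + 15 + 59 + 47 + ? = 115, so (3,4) = 3.
Row 4 needs 115; the known cells sum to 92, so (4,3) = 23.
Using column 2: 7 + 43 + 15 + (-21) + ? → (5,2) = 115 − 44 = 71.
Column 3 must total 115; the given cells sum to 120, so (5,3) = -5.
Column 4 must total 115; the given cells sum to 140, so (1,4) = -25.
Column 5 needs 115; the known cells sum to 96, so (1,5) = 19.
Using row 1: 7 + 51 + (-25) + 19 + ? → (1,1) = 115 − 52 = 63.
Row 5 must total 115; the given cells sum to 88, so (5,1) = 27.

27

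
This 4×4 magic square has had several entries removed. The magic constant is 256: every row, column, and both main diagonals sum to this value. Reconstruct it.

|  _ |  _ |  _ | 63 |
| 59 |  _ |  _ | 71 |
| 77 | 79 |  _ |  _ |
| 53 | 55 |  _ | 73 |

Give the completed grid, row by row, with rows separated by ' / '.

The remaining cell in row 4 is (4,3) = 256 − 181 = 75.
Column 1 must total 256; the given cells sum to 189, so (1,1) = 67.
Column 4 needs 256; the known cells sum to 207, so (3,4) = 49.
From anti-diagonal, 256 − (63 + 79 + 53) gives (2,3) = 61.
Row 2 needs 256; the known cells sum to 191, so (2,2) = 65.
Row 3: 77 + 79 + 49 + ? = 256, so (3,3) = 51.
Column 2 must total 256; the given cells sum to 199, so (1,2) = 57.
From column 3, 256 − (61 + 51 + 75) gives (1,3) = 69.

67 57 69 63 / 59 65 61 71 / 77 79 51 49 / 53 55 75 73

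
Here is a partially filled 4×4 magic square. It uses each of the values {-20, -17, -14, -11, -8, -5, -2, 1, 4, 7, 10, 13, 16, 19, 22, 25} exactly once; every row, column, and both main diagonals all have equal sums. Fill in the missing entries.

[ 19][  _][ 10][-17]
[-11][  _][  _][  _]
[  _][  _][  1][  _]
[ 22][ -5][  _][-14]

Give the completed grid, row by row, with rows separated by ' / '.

The 16 entries sum to 40, so each line sums to 40/4 = 10.
Row 1: 19 + 10 + (-17) + ? = 10, so (1,2) = -2.
From row 4, 10 − (22 + (-5) + (-14)) gives (4,3) = 7.
Column 1: 19 + (-11) + 22 + ? = 10, so (3,1) = -20.
Column 3 must total 10; the given cells sum to 18, so (2,3) = -8.
Main diagonal: 19 + 1 + (-14) + ? = 10, so (2,2) = 4.
From anti-diagonal, 10 − (-17 + (-8) + 22) gives (3,2) = 13.
Row 2 must total 10; the given cells sum to -15, so (2,4) = 25.
Row 3: -20 + 13 + 1 + ? = 10, so (3,4) = 16.

19 -2 10 -17 / -11 4 -8 25 / -20 13 1 16 / 22 -5 7 -14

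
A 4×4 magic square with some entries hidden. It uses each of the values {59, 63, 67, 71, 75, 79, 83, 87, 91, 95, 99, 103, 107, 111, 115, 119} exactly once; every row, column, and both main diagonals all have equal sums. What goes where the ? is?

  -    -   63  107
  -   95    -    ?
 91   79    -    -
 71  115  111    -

The 16 entries sum to 1424, so each line sums to 1424/4 = 356.
Row 4 must total 356; the given cells sum to 297, so (4,4) = 59.
From column 2, 356 − (95 + 79 + 115) gives (1,2) = 67.
Anti-diagonal: 107 + 79 + 71 + ? = 356, so (2,3) = 99.
The remaining cell in row 1 is (1,1) = 356 − 237 = 119.
Using column 1: 119 + 91 + 71 + ? → (2,1) = 356 − 281 = 75.
The remaining cell in column 3 is (3,3) = 356 − 273 = 83.
Row 2 needs 356; the known cells sum to 269, so (2,4) = 87.

87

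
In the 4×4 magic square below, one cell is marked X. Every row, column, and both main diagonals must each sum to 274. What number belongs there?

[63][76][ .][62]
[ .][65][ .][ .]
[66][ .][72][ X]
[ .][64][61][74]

67

Row 1: 63 + 76 + 62 + ? = 274, so (1,3) = 73.
Using row 4: 64 + 61 + 74 + ? → (4,1) = 274 − 199 = 75.
Column 1: 63 + 66 + 75 + ? = 274, so (2,1) = 70.
Column 2 needs 274; the known cells sum to 205, so (3,2) = 69.
Column 3 needs 274; the known cells sum to 206, so (2,3) = 68.
Row 2: 70 + 65 + 68 + ? = 274, so (2,4) = 71.
Row 3 must total 274; the given cells sum to 207, so (3,4) = 67.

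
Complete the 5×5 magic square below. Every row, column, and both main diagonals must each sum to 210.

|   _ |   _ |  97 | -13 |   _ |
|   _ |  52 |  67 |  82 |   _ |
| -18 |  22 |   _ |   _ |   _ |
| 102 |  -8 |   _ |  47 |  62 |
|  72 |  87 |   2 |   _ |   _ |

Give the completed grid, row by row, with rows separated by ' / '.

Using row 4: 102 + (-8) + 47 + 62 + ? → (4,3) = 210 − 203 = 7.
Column 2 must total 210; the given cells sum to 153, so (1,2) = 57.
Column 3 must total 210; the given cells sum to 173, so (3,3) = 37.
Anti-diagonal: 82 + 37 + (-8) + 72 + ? = 210, so (1,5) = 27.
Row 1 must total 210; the given cells sum to 168, so (1,1) = 42.
Column 1 must total 210; the given cells sum to 198, so (2,1) = 12.
The remaining cell in main diagonal is (5,5) = 210 − 178 = 32.
Using row 2: 12 + 52 + 67 + 82 + ? → (2,5) = 210 − 213 = -3.
Row 5 must total 210; the given cells sum to 193, so (5,4) = 17.
Column 4 needs 210; the known cells sum to 133, so (3,4) = 77.
Using column 5: 27 + (-3) + 62 + 32 + ? → (3,5) = 210 − 118 = 92.

42 57 97 -13 27 / 12 52 67 82 -3 / -18 22 37 77 92 / 102 -8 7 47 62 / 72 87 2 17 32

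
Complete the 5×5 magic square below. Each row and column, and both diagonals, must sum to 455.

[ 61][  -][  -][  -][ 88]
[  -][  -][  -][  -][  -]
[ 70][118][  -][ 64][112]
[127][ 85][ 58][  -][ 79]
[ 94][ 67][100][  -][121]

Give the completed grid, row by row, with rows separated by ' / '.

61 109 82 115 88 / 103 76 124 97 55 / 70 118 91 64 112 / 127 85 58 106 79 / 94 67 100 73 121

From row 3, 455 − (70 + 118 + 64 + 112) gives (3,3) = 91.
Row 4 needs 455; the known cells sum to 349, so (4,4) = 106.
Using row 5: 94 + 67 + 100 + 121 + ? → (5,4) = 455 − 382 = 73.
Column 1 must total 455; the given cells sum to 352, so (2,1) = 103.
From column 5, 455 − (88 + 112 + 79 + 121) gives (2,5) = 55.
The remaining cell in main diagonal is (2,2) = 455 − 379 = 76.
Anti-diagonal must total 455; the given cells sum to 358, so (2,4) = 97.
Row 2: 103 + 76 + 97 + 55 + ? = 455, so (2,3) = 124.
From column 2, 455 − (76 + 118 + 85 + 67) gives (1,2) = 109.
Column 3 must total 455; the given cells sum to 373, so (1,3) = 82.
From column 4, 455 − (97 + 64 + 106 + 73) gives (1,4) = 115.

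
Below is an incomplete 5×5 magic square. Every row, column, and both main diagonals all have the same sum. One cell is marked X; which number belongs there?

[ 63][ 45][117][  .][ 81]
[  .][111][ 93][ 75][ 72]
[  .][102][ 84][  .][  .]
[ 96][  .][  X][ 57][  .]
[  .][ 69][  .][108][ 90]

Main diagonal is complete and sums to 405; that is the magic constant.
The remaining cell in row 1 is (1,4) = 405 − 306 = 99.
Using row 2: 111 + 93 + 75 + 72 + ? → (2,1) = 405 − 351 = 54.
Column 2: 45 + 111 + 102 + 69 + ? = 405, so (4,2) = 78.
Using column 4: 99 + 75 + 57 + 108 + ? → (3,4) = 405 − 339 = 66.
From anti-diagonal, 405 − (81 + 75 + 84 + 78) gives (5,1) = 87.
Row 5: 87 + 69 + 108 + 90 + ? = 405, so (5,3) = 51.
From column 1, 405 − (63 + 54 + 96 + 87) gives (3,1) = 105.
Column 3 needs 405; the known cells sum to 345, so (4,3) = 60.

60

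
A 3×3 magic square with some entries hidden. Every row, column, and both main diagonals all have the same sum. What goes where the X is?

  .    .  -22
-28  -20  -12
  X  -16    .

-18

Row 2 is complete and sums to -60; that is the magic constant.
Column 2: -20 + (-16) + ? = -60, so (1,2) = -24.
From column 3, -60 − (-22 + (-12)) gives (3,3) = -26.
Main diagonal needs -60; the known cells sum to -46, so (1,1) = -14.
Anti-diagonal must total -60; the given cells sum to -42, so (3,1) = -18.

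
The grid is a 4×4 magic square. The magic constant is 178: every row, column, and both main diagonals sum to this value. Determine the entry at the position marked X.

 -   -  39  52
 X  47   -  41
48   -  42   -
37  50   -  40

Row 4 must total 178; the given cells sum to 127, so (4,3) = 51.
Column 3 needs 178; the known cells sum to 132, so (2,3) = 46.
Column 4 must total 178; the given cells sum to 133, so (3,4) = 45.
Main diagonal: 47 + 42 + 40 + ? = 178, so (1,1) = 49.
Anti-diagonal needs 178; the known cells sum to 135, so (3,2) = 43.
From row 1, 178 − (49 + 39 + 52) gives (1,2) = 38.
Using row 2: 47 + 46 + 41 + ? → (2,1) = 178 − 134 = 44.

44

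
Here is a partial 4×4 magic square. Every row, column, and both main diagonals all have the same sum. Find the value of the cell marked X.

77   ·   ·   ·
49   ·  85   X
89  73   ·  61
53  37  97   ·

69

Column 1 is complete and sums to 268; that is the magic constant.
From row 3, 268 − (89 + 73 + 61) gives (3,3) = 45.
Row 4: 53 + 37 + 97 + ? = 268, so (4,4) = 81.
Column 3 must total 268; the given cells sum to 227, so (1,3) = 41.
From main diagonal, 268 − (77 + 45 + 81) gives (2,2) = 65.
Anti-diagonal: 85 + 73 + 53 + ? = 268, so (1,4) = 57.
Row 1: 77 + 41 + 57 + ? = 268, so (1,2) = 93.
From row 2, 268 − (49 + 65 + 85) gives (2,4) = 69.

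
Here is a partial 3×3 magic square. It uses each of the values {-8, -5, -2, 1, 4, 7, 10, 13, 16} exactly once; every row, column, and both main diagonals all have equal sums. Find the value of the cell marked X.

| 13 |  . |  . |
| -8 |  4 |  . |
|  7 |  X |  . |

The 9 entries sum to 36, so each line sums to 36/3 = 12.
The remaining cell in row 2 is (2,3) = 12 − (-4) = 16.
From main diagonal, 12 − (13 + 4) gives (3,3) = -5.
From anti-diagonal, 12 − (4 + 7) gives (1,3) = 1.
The remaining cell in row 1 is (1,2) = 12 − 14 = -2.
The remaining cell in row 3 is (3,2) = 12 − 2 = 10.

10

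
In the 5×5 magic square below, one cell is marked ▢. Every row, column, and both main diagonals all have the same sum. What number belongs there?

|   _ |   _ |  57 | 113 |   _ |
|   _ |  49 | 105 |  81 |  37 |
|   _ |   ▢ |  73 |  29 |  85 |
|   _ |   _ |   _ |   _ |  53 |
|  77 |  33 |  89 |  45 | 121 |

117

Row 5 is complete and sums to 365; that is the magic constant.
Row 2 needs 365; the known cells sum to 272, so (2,1) = 93.
Using column 3: 57 + 105 + 73 + 89 + ? → (4,3) = 365 − 324 = 41.
Using column 4: 113 + 81 + 29 + 45 + ? → (4,4) = 365 − 268 = 97.
Column 5: 37 + 85 + 53 + 121 + ? = 365, so (1,5) = 69.
Main diagonal must total 365; the given cells sum to 340, so (1,1) = 25.
Anti-diagonal needs 365; the known cells sum to 300, so (4,2) = 65.
Row 1 must total 365; the given cells sum to 264, so (1,2) = 101.
Row 4: 65 + 41 + 97 + 53 + ? = 365, so (4,1) = 109.
Column 1 needs 365; the known cells sum to 304, so (3,1) = 61.
Column 2: 101 + 49 + 65 + 33 + ? = 365, so (3,2) = 117.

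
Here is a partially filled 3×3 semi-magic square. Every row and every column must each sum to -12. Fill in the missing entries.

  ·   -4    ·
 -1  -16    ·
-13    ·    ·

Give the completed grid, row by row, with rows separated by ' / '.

2 -4 -10 / -1 -16 5 / -13 8 -7

Row 2 needs -12; the known cells sum to -17, so (2,3) = 5.
Column 1: -1 + (-13) + ? = -12, so (1,1) = 2.
Column 2 must total -12; the given cells sum to -20, so (3,2) = 8.
Using row 1: 2 + (-4) + ? → (1,3) = -12 − (-2) = -10.
Row 3: -13 + 8 + ? = -12, so (3,3) = -7.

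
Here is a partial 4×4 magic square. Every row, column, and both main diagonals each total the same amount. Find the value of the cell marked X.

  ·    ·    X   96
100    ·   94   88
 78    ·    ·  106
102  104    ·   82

Column 4 is complete and sums to 372; that is the magic constant.
The remaining cell in row 2 is (2,2) = 372 − 282 = 90.
Using row 4: 102 + 104 + 82 + ? → (4,3) = 372 − 288 = 84.
From column 1, 372 − (100 + 78 + 102) gives (1,1) = 92.
Main diagonal needs 372; the known cells sum to 264, so (3,3) = 108.
The remaining cell in anti-diagonal is (3,2) = 372 − 292 = 80.
Using column 2: 90 + 80 + 104 + ? → (1,2) = 372 − 274 = 98.
Column 3 must total 372; the given cells sum to 286, so (1,3) = 86.

86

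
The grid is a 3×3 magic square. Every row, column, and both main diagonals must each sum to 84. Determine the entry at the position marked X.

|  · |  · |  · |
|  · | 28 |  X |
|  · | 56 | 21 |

14

Using row 3: 56 + 21 + ? → (3,1) = 84 − 77 = 7.
Column 2 must total 84; the given cells sum to 84, so (1,2) = 0.
Using main diagonal: 28 + 21 + ? → (1,1) = 84 − 49 = 35.
Anti-diagonal must total 84; the given cells sum to 35, so (1,3) = 49.
The remaining cell in column 1 is (2,1) = 84 − 42 = 42.
From column 3, 84 − (49 + 21) gives (2,3) = 14.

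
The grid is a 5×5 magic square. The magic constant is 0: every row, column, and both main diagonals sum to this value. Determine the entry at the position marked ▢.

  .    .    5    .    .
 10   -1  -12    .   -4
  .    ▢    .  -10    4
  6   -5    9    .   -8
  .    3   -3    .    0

12

The remaining cell in row 2 is (2,4) = 0 − (-7) = 7.
Row 4 must total 0; the given cells sum to 2, so (4,4) = -2.
Column 3 needs 0; the known cells sum to -1, so (3,3) = 1.
Column 5: -4 + 4 + (-8) + 0 + ? = 0, so (1,5) = 8.
From main diagonal, 0 − (-1 + 1 + (-2) + 0) gives (1,1) = 2.
Anti-diagonal must total 0; the given cells sum to 11, so (5,1) = -11.
From row 5, 0 − (-11 + 3 + (-3) + 0) gives (5,4) = 11.
From column 1, 0 − (2 + 10 + 6 + (-11)) gives (3,1) = -7.
Using column 4: 7 + (-10) + (-2) + 11 + ? → (1,4) = 0 − 6 = -6.
Row 1: 2 + 5 + (-6) + 8 + ? = 0, so (1,2) = -9.
The remaining cell in row 3 is (3,2) = 0 − (-12) = 12.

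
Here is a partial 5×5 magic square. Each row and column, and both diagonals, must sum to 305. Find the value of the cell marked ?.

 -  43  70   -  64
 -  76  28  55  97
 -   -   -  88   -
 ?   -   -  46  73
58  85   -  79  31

25

Row 2 must total 305; the given cells sum to 256, so (2,1) = 49.
The remaining cell in row 5 is (5,3) = 305 − 253 = 52.
From column 4, 305 − (55 + 88 + 46 + 79) gives (1,4) = 37.
Column 5 must total 305; the given cells sum to 265, so (3,5) = 40.
The remaining cell in row 1 is (1,1) = 305 − 214 = 91.
Main diagonal must total 305; the given cells sum to 244, so (3,3) = 61.
Anti-diagonal must total 305; the given cells sum to 238, so (4,2) = 67.
From column 2, 305 − (43 + 76 + 67 + 85) gives (3,2) = 34.
Column 3 must total 305; the given cells sum to 211, so (4,3) = 94.
From row 3, 305 − (34 + 61 + 88 + 40) gives (3,1) = 82.
The remaining cell in row 4 is (4,1) = 305 − 280 = 25.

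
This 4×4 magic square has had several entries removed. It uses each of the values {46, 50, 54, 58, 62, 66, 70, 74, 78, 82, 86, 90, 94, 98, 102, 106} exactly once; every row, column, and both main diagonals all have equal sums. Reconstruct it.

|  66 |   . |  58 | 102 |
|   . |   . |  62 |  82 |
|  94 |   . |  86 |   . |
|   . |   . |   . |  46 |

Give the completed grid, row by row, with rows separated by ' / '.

The 16 entries sum to 1216, so each line sums to 1216/4 = 304.
Row 1 needs 304; the known cells sum to 226, so (1,2) = 78.
The remaining cell in column 3 is (4,3) = 304 − 206 = 98.
Using column 4: 102 + 82 + 46 + ? → (3,4) = 304 − 230 = 74.
Main diagonal: 66 + 86 + 46 + ? = 304, so (2,2) = 106.
Using row 2: 106 + 62 + 82 + ? → (2,1) = 304 − 250 = 54.
Row 3 needs 304; the known cells sum to 254, so (3,2) = 50.
From column 1, 304 − (66 + 54 + 94) gives (4,1) = 90.
The remaining cell in column 2 is (4,2) = 304 − 234 = 70.

66 78 58 102 / 54 106 62 82 / 94 50 86 74 / 90 70 98 46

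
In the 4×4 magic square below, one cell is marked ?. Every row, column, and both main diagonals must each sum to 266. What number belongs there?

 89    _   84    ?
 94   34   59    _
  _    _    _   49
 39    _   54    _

64

Using row 2: 94 + 34 + 59 + ? → (2,4) = 266 − 187 = 79.
Column 1: 89 + 94 + 39 + ? = 266, so (3,1) = 44.
Using column 3: 84 + 59 + 54 + ? → (3,3) = 266 − 197 = 69.
Using main diagonal: 89 + 34 + 69 + ? → (4,4) = 266 − 192 = 74.
Row 3 needs 266; the known cells sum to 162, so (3,2) = 104.
The remaining cell in row 4 is (4,2) = 266 − 167 = 99.
Column 2: 34 + 104 + 99 + ? = 266, so (1,2) = 29.
Using column 4: 79 + 49 + 74 + ? → (1,4) = 266 − 202 = 64.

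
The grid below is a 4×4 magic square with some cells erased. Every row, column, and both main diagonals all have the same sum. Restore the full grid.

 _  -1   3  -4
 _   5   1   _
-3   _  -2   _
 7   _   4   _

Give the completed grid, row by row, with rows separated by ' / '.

Column 3 is already complete: 3 + 1 + -2 + 4 = 6, so that is the magic constant.
Row 1 must total 6; the given cells sum to -2, so (1,1) = 8.
The remaining cell in column 1 is (2,1) = 6 − 12 = -6.
Main diagonal needs 6; the known cells sum to 11, so (4,4) = -5.
Anti-diagonal: -4 + 1 + 7 + ? = 6, so (3,2) = 2.
From row 2, 6 − (-6 + 5 + 1) gives (2,4) = 6.
From row 3, 6 − (-3 + 2 + (-2)) gives (3,4) = 9.
The remaining cell in row 4 is (4,2) = 6 − 6 = 0.

8 -1 3 -4 / -6 5 1 6 / -3 2 -2 9 / 7 0 4 -5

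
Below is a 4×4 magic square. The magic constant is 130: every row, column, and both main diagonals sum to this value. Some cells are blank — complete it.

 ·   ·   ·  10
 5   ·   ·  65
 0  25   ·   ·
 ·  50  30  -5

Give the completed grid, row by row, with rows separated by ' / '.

70 35 15 10 / 5 20 40 65 / 0 25 45 60 / 55 50 30 -5

Row 4: 50 + 30 + (-5) + ? = 130, so (4,1) = 55.
Column 1: 5 + 0 + 55 + ? = 130, so (1,1) = 70.
Using column 4: 10 + 65 + (-5) + ? → (3,4) = 130 − 70 = 60.
Anti-diagonal must total 130; the given cells sum to 90, so (2,3) = 40.
The remaining cell in row 2 is (2,2) = 130 − 110 = 20.
Row 3 needs 130; the known cells sum to 85, so (3,3) = 45.
Using column 2: 20 + 25 + 50 + ? → (1,2) = 130 − 95 = 35.
Using column 3: 40 + 45 + 30 + ? → (1,3) = 130 − 115 = 15.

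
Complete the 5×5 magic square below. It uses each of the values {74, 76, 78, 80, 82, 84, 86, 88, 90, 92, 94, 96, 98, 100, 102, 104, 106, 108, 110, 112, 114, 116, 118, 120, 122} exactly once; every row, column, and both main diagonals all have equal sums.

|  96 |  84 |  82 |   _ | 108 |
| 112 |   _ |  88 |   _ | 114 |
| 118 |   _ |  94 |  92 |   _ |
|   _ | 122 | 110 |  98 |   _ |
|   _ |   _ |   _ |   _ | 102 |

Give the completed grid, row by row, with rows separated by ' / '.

The 25 entries sum to 2450, so each line sums to 2450/5 = 490.
From row 1, 490 − (96 + 84 + 82 + 108) gives (1,4) = 120.
From column 3, 490 − (82 + 88 + 94 + 110) gives (5,3) = 116.
Main diagonal must total 490; the given cells sum to 390, so (2,2) = 100.
From row 2, 490 − (112 + 100 + 88 + 114) gives (2,4) = 76.
From column 4, 490 − (120 + 76 + 92 + 98) gives (5,4) = 104.
Anti-diagonal: 108 + 76 + 94 + 122 + ? = 490, so (5,1) = 90.
Row 5 needs 490; the known cells sum to 412, so (5,2) = 78.
The remaining cell in column 1 is (4,1) = 490 − 416 = 74.
Using column 2: 84 + 100 + 122 + 78 + ? → (3,2) = 490 − 384 = 106.
Row 3: 118 + 106 + 94 + 92 + ? = 490, so (3,5) = 80.
From row 4, 490 − (74 + 122 + 110 + 98) gives (4,5) = 86.

96 84 82 120 108 / 112 100 88 76 114 / 118 106 94 92 80 / 74 122 110 98 86 / 90 78 116 104 102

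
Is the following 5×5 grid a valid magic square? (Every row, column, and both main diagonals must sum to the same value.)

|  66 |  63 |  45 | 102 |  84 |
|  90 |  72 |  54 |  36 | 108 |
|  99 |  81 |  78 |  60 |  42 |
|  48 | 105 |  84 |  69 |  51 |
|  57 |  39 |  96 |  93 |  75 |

No — row 4 sums to 357 but row 5 sums to 360.

Row 1: 66 + 63 + 45 + 102 + 84 = 360.
Row 2: 90 + 72 + 54 + 36 + 108 = 360.
Row 3: 99 + 81 + 78 + 60 + 42 = 360.
Row 4: 48 + 105 + 84 + 69 + 51 = 357.
Row 5: 57 + 39 + 96 + 93 + 75 = 360.
Column 1: 66 + 90 + 99 + 48 + 57 = 360.
Column 2: 63 + 72 + 81 + 105 + 39 = 360.
Column 3: 45 + 54 + 78 + 84 + 96 = 357.
Column 4: 102 + 36 + 60 + 69 + 93 = 360.
Column 5: 84 + 108 + 42 + 51 + 75 = 360.
Main diagonal: 66 + 72 + 78 + 69 + 75 = 360.
Anti-diagonal: 84 + 36 + 78 + 105 + 57 = 360.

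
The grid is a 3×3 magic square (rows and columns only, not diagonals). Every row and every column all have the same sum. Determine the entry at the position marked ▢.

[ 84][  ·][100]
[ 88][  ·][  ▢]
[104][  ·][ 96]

Column 1 is complete and sums to 276; that is the magic constant.
Row 1 needs 276; the known cells sum to 184, so (1,2) = 92.
From row 3, 276 − (104 + 96) gives (3,2) = 76.
Column 2 must total 276; the given cells sum to 168, so (2,2) = 108.
Column 3 must total 276; the given cells sum to 196, so (2,3) = 80.

80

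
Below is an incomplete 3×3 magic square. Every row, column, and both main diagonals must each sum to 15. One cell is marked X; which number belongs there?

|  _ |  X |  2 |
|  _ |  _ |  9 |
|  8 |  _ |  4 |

Row 3 needs 15; the known cells sum to 12, so (3,2) = 3.
Anti-diagonal needs 15; the known cells sum to 10, so (2,2) = 5.
The remaining cell in row 2 is (2,1) = 15 − 14 = 1.
Column 1 needs 15; the known cells sum to 9, so (1,1) = 6.
The remaining cell in column 2 is (1,2) = 15 − 8 = 7.

7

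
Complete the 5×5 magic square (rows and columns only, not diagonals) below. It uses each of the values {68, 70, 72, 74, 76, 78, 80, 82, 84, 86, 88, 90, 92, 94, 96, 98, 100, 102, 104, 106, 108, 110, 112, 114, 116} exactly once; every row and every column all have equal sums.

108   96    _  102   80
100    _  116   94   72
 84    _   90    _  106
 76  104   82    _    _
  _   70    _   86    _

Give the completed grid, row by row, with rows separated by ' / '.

108 96 74 102 80 / 100 78 116 94 72 / 84 112 90 68 106 / 76 104 82 110 88 / 92 70 98 86 114

The 25 entries sum to 2300, so each line sums to 2300/5 = 460.
From row 1, 460 − (108 + 96 + 102 + 80) gives (1,3) = 74.
The remaining cell in row 2 is (2,2) = 460 − 382 = 78.
From column 1, 460 − (108 + 100 + 84 + 76) gives (5,1) = 92.
Using column 2: 96 + 78 + 104 + 70 + ? → (3,2) = 460 − 348 = 112.
From column 3, 460 − (74 + 116 + 90 + 82) gives (5,3) = 98.
Row 3: 84 + 112 + 90 + 106 + ? = 460, so (3,4) = 68.
Using row 5: 92 + 70 + 98 + 86 + ? → (5,5) = 460 − 346 = 114.
From column 4, 460 − (102 + 94 + 68 + 86) gives (4,4) = 110.
Column 5 needs 460; the known cells sum to 372, so (4,5) = 88.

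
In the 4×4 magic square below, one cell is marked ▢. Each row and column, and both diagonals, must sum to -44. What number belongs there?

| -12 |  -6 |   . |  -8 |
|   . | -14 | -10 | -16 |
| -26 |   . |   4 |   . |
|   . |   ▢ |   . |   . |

Using row 1: -12 + (-6) + (-8) + ? → (1,3) = -44 − (-26) = -18.
Using row 2: -14 + (-10) + (-16) + ? → (2,1) = -44 − (-40) = -4.
From column 1, -44 − (-12 + (-4) + (-26)) gives (4,1) = -2.
The remaining cell in column 3 is (4,3) = -44 − (-24) = -20.
From main diagonal, -44 − (-12 + (-14) + 4) gives (4,4) = -22.
From anti-diagonal, -44 − (-8 + (-10) + (-2)) gives (3,2) = -24.
The remaining cell in row 3 is (3,4) = -44 − (-46) = 2.
From row 4, -44 − (-2 + (-20) + (-22)) gives (4,2) = 0.

0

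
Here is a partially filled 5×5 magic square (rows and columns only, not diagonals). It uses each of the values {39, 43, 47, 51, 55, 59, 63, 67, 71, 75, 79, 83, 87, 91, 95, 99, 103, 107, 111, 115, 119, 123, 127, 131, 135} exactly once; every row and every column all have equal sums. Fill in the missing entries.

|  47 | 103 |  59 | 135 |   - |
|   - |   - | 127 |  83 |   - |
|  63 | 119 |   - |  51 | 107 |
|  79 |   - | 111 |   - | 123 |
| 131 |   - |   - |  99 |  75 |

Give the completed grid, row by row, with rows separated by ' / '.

The 25 entries sum to 2175, so each line sums to 2175/5 = 435.
Row 1 must total 435; the given cells sum to 344, so (1,5) = 91.
Row 3 must total 435; the given cells sum to 340, so (3,3) = 95.
Column 1 must total 435; the given cells sum to 320, so (2,1) = 115.
Using column 3: 59 + 127 + 95 + 111 + ? → (5,3) = 435 − 392 = 43.
Column 4 must total 435; the given cells sum to 368, so (4,4) = 67.
Column 5: 91 + 107 + 123 + 75 + ? = 435, so (2,5) = 39.
Using row 2: 115 + 127 + 83 + 39 + ? → (2,2) = 435 − 364 = 71.
Row 4 needs 435; the known cells sum to 380, so (4,2) = 55.
The remaining cell in row 5 is (5,2) = 435 − 348 = 87.

47 103 59 135 91 / 115 71 127 83 39 / 63 119 95 51 107 / 79 55 111 67 123 / 131 87 43 99 75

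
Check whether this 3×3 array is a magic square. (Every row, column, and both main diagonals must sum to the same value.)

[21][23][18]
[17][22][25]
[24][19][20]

No — anti-diagonal sums to 64 but row 3 sums to 63.

Row 1: 21 + 23 + 18 = 62.
Row 2: 17 + 22 + 25 = 64.
Row 3: 24 + 19 + 20 = 63.
Column 1: 21 + 17 + 24 = 62.
Column 2: 23 + 22 + 19 = 64.
Column 3: 18 + 25 + 20 = 63.
Main diagonal: 21 + 22 + 20 = 63.
Anti-diagonal: 18 + 22 + 24 = 64.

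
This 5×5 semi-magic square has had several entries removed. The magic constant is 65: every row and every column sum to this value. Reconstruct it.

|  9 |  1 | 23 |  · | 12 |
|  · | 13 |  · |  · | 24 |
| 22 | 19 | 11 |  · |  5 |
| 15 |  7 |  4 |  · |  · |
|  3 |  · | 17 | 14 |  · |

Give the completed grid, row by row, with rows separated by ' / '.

Row 1 needs 65; the known cells sum to 45, so (1,4) = 20.
Row 3 must total 65; the given cells sum to 57, so (3,4) = 8.
The remaining cell in column 1 is (2,1) = 65 − 49 = 16.
From column 2, 65 − (1 + 13 + 19 + 7) gives (5,2) = 25.
Column 3 must total 65; the given cells sum to 55, so (2,3) = 10.
Row 2: 16 + 13 + 10 + 24 + ? = 65, so (2,4) = 2.
Using row 5: 3 + 25 + 17 + 14 + ? → (5,5) = 65 − 59 = 6.
Column 4 needs 65; the known cells sum to 44, so (4,4) = 21.
From column 5, 65 − (12 + 24 + 5 + 6) gives (4,5) = 18.

9 1 23 20 12 / 16 13 10 2 24 / 22 19 11 8 5 / 15 7 4 21 18 / 3 25 17 14 6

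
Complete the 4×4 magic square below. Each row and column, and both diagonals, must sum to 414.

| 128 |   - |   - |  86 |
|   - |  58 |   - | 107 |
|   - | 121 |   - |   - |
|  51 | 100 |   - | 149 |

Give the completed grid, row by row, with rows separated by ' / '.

The remaining cell in row 4 is (4,3) = 414 − 300 = 114.
From column 2, 414 − (58 + 121 + 100) gives (1,2) = 135.
Column 4 must total 414; the given cells sum to 342, so (3,4) = 72.
Using main diagonal: 128 + 58 + 149 + ? → (3,3) = 414 − 335 = 79.
Using anti-diagonal: 86 + 121 + 51 + ? → (2,3) = 414 − 258 = 156.
Row 1 must total 414; the given cells sum to 349, so (1,3) = 65.
Row 2 must total 414; the given cells sum to 321, so (2,1) = 93.
Using row 3: 121 + 79 + 72 + ? → (3,1) = 414 − 272 = 142.

128 135 65 86 / 93 58 156 107 / 142 121 79 72 / 51 100 114 149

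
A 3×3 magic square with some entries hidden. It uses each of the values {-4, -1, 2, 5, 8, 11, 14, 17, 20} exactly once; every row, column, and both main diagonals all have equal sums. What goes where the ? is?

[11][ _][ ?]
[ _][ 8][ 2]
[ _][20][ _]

17

The 9 entries sum to 72, so each line sums to 72/3 = 24.
Row 2 must total 24; the given cells sum to 10, so (2,1) = 14.
The remaining cell in column 1 is (3,1) = 24 − 25 = -1.
Column 2 needs 24; the known cells sum to 28, so (1,2) = -4.
Main diagonal needs 24; the known cells sum to 19, so (3,3) = 5.
Anti-diagonal must total 24; the given cells sum to 7, so (1,3) = 17.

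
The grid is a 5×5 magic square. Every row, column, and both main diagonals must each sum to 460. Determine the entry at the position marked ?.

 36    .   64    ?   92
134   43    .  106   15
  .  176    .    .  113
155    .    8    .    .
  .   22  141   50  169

148

Row 2 must total 460; the given cells sum to 298, so (2,3) = 162.
From row 5, 460 − (22 + 141 + 50 + 169) gives (5,1) = 78.
Using column 1: 36 + 134 + 155 + 78 + ? → (3,1) = 460 − 403 = 57.
Using column 3: 64 + 162 + 8 + 141 + ? → (3,3) = 460 − 375 = 85.
From column 5, 460 − (92 + 15 + 113 + 169) gives (4,5) = 71.
Using main diagonal: 36 + 43 + 85 + 169 + ? → (4,4) = 460 − 333 = 127.
From anti-diagonal, 460 − (92 + 106 + 85 + 78) gives (4,2) = 99.
Row 3 needs 460; the known cells sum to 431, so (3,4) = 29.
Column 2: 43 + 176 + 99 + 22 + ? = 460, so (1,2) = 120.
The remaining cell in column 4 is (1,4) = 460 − 312 = 148.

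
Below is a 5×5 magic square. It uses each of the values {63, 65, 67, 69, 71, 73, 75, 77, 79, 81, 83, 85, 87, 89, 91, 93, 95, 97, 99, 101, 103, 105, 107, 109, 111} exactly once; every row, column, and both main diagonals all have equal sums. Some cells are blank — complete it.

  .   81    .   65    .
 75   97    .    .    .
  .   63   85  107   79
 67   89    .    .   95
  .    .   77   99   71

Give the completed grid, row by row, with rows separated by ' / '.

The 25 entries sum to 2175, so each line sums to 2175/5 = 435.
From row 3, 435 − (63 + 85 + 107 + 79) gives (3,1) = 101.
Using column 2: 81 + 97 + 63 + 89 + ? → (5,2) = 435 − 330 = 105.
From row 5, 435 − (105 + 77 + 99 + 71) gives (5,1) = 83.
Column 1 needs 435; the known cells sum to 326, so (1,1) = 109.
Main diagonal needs 435; the known cells sum to 362, so (4,4) = 73.
The remaining cell in row 4 is (4,3) = 435 − 324 = 111.
Using column 4: 65 + 107 + 73 + 99 + ? → (2,4) = 435 − 344 = 91.
Anti-diagonal: 91 + 85 + 89 + 83 + ? = 435, so (1,5) = 87.
The remaining cell in row 1 is (1,3) = 435 − 342 = 93.
The remaining cell in column 3 is (2,3) = 435 − 366 = 69.
Column 5: 87 + 79 + 95 + 71 + ? = 435, so (2,5) = 103.

109 81 93 65 87 / 75 97 69 91 103 / 101 63 85 107 79 / 67 89 111 73 95 / 83 105 77 99 71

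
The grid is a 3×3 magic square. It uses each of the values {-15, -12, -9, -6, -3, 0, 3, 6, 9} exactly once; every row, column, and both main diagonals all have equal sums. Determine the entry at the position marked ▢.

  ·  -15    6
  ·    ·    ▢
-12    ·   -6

The 9 entries sum to -27, so each line sums to -27/3 = -9.
Row 1: -15 + 6 + ? = -9, so (1,1) = 0.
Row 3 must total -9; the given cells sum to -18, so (3,2) = 9.
Column 1 needs -9; the known cells sum to -12, so (2,1) = 3.
Column 2 must total -9; the given cells sum to -6, so (2,2) = -3.
Column 3: 6 + (-6) + ? = -9, so (2,3) = -9.

-9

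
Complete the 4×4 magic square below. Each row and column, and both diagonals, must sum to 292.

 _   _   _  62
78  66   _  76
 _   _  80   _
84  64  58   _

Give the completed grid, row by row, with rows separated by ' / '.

60 88 82 62 / 78 66 72 76 / 70 74 80 68 / 84 64 58 86

From row 2, 292 − (78 + 66 + 76) gives (2,3) = 72.
Row 4 needs 292; the known cells sum to 206, so (4,4) = 86.
Column 3: 72 + 80 + 58 + ? = 292, so (1,3) = 82.
From column 4, 292 − (62 + 76 + 86) gives (3,4) = 68.
Using main diagonal: 66 + 80 + 86 + ? → (1,1) = 292 − 232 = 60.
Anti-diagonal needs 292; the known cells sum to 218, so (3,2) = 74.
From row 1, 292 − (60 + 82 + 62) gives (1,2) = 88.
From row 3, 292 − (74 + 80 + 68) gives (3,1) = 70.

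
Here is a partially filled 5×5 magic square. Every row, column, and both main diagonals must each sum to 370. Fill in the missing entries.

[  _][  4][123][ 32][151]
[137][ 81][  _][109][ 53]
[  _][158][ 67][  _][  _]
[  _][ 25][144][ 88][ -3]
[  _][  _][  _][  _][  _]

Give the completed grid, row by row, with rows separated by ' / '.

Row 1 needs 370; the known cells sum to 310, so (1,1) = 60.
Row 2: 137 + 81 + 109 + 53 + ? = 370, so (2,3) = -10.
Row 4 must total 370; the given cells sum to 254, so (4,1) = 116.
Column 2: 4 + 81 + 158 + 25 + ? = 370, so (5,2) = 102.
Column 3 must total 370; the given cells sum to 324, so (5,3) = 46.
Main diagonal: 60 + 81 + 67 + 88 + ? = 370, so (5,5) = 74.
Anti-diagonal must total 370; the given cells sum to 352, so (5,1) = 18.
Using row 5: 18 + 102 + 46 + 74 + ? → (5,4) = 370 − 240 = 130.
From column 1, 370 − (60 + 137 + 116 + 18) gives (3,1) = 39.
Column 4: 32 + 109 + 88 + 130 + ? = 370, so (3,4) = 11.
Column 5 needs 370; the known cells sum to 275, so (3,5) = 95.

60 4 123 32 151 / 137 81 -10 109 53 / 39 158 67 11 95 / 116 25 144 88 -3 / 18 102 46 130 74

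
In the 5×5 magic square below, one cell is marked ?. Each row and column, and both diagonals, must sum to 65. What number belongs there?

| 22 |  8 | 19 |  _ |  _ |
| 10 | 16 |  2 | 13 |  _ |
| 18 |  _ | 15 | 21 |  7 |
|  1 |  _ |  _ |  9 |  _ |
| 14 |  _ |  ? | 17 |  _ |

6

Row 2 must total 65; the given cells sum to 41, so (2,5) = 24.
The remaining cell in row 3 is (3,2) = 65 − 61 = 4.
Column 4 must total 65; the given cells sum to 60, so (1,4) = 5.
From main diagonal, 65 − (22 + 16 + 15 + 9) gives (5,5) = 3.
The remaining cell in row 1 is (1,5) = 65 − 54 = 11.
Column 5 must total 65; the given cells sum to 45, so (4,5) = 20.
Anti-diagonal must total 65; the given cells sum to 53, so (4,2) = 12.
Row 4: 1 + 12 + 9 + 20 + ? = 65, so (4,3) = 23.
Column 2 must total 65; the given cells sum to 40, so (5,2) = 25.
Column 3 must total 65; the given cells sum to 59, so (5,3) = 6.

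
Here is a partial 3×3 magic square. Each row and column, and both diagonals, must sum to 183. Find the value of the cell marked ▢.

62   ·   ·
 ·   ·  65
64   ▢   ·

Using column 1: 62 + 64 + ? → (2,1) = 183 − 126 = 57.
From row 2, 183 − (57 + 65) gives (2,2) = 61.
Main diagonal: 62 + 61 + ? = 183, so (3,3) = 60.
Anti-diagonal needs 183; the known cells sum to 125, so (1,3) = 58.
Row 1: 62 + 58 + ? = 183, so (1,2) = 63.
The remaining cell in row 3 is (3,2) = 183 − 124 = 59.

59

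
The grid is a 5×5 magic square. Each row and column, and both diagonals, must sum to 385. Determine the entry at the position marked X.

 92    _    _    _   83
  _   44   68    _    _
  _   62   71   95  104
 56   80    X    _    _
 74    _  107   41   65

89

From row 3, 385 − (62 + 71 + 95 + 104) gives (3,1) = 53.
From row 5, 385 − (74 + 107 + 41 + 65) gives (5,2) = 98.
Using column 1: 92 + 53 + 56 + 74 + ? → (2,1) = 385 − 275 = 110.
Column 2 needs 385; the known cells sum to 284, so (1,2) = 101.
Main diagonal must total 385; the given cells sum to 272, so (4,4) = 113.
Anti-diagonal needs 385; the known cells sum to 308, so (2,4) = 77.
From row 2, 385 − (110 + 44 + 68 + 77) gives (2,5) = 86.
Column 4 needs 385; the known cells sum to 326, so (1,4) = 59.
Using column 5: 83 + 86 + 104 + 65 + ? → (4,5) = 385 − 338 = 47.
From row 1, 385 − (92 + 101 + 59 + 83) gives (1,3) = 50.
Row 4: 56 + 80 + 113 + 47 + ? = 385, so (4,3) = 89.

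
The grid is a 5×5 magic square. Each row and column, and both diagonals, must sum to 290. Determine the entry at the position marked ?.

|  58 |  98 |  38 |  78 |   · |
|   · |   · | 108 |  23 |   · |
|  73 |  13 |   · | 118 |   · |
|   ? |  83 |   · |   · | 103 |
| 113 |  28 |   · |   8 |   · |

Row 1: 58 + 98 + 38 + 78 + ? = 290, so (1,5) = 18.
The remaining cell in column 2 is (2,2) = 290 − 222 = 68.
The remaining cell in column 4 is (4,4) = 290 − 227 = 63.
From anti-diagonal, 290 − (18 + 23 + 83 + 113) gives (3,3) = 53.
Using row 3: 73 + 13 + 53 + 118 + ? → (3,5) = 290 − 257 = 33.
Main diagonal needs 290; the known cells sum to 242, so (5,5) = 48.
Row 5: 113 + 28 + 8 + 48 + ? = 290, so (5,3) = 93.
Using column 3: 38 + 108 + 53 + 93 + ? → (4,3) = 290 − 292 = -2.
Using column 5: 18 + 33 + 103 + 48 + ? → (2,5) = 290 − 202 = 88.
From row 2, 290 − (68 + 108 + 23 + 88) gives (2,1) = 3.
From row 4, 290 − (83 + (-2) + 63 + 103) gives (4,1) = 43.

43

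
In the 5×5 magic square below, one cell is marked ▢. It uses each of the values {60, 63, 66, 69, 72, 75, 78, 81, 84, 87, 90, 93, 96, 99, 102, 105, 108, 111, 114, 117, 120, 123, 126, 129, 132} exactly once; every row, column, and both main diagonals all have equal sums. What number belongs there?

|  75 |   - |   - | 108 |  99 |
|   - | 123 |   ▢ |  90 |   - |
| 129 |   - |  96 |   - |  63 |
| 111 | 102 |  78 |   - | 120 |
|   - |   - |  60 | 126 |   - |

The 25 entries sum to 2400, so each line sums to 2400/5 = 480.
Using row 4: 111 + 102 + 78 + 120 + ? → (4,4) = 480 − 411 = 69.
Column 4: 108 + 90 + 69 + 126 + ? = 480, so (3,4) = 87.
Using main diagonal: 75 + 123 + 96 + 69 + ? → (5,5) = 480 − 363 = 117.
Using anti-diagonal: 99 + 90 + 96 + 102 + ? → (5,1) = 480 − 387 = 93.
Row 3 needs 480; the known cells sum to 375, so (3,2) = 105.
Using row 5: 93 + 60 + 126 + 117 + ? → (5,2) = 480 − 396 = 84.
From column 1, 480 − (75 + 129 + 111 + 93) gives (2,1) = 72.
Using column 2: 123 + 105 + 102 + 84 + ? → (1,2) = 480 − 414 = 66.
Column 5 needs 480; the known cells sum to 399, so (2,5) = 81.
Row 1 must total 480; the given cells sum to 348, so (1,3) = 132.
Row 2 needs 480; the known cells sum to 366, so (2,3) = 114.

114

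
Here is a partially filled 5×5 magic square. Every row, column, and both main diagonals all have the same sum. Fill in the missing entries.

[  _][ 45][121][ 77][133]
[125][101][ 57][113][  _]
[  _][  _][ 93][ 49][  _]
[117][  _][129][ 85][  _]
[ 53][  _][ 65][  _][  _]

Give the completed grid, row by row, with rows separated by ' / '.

89 45 121 77 133 / 125 101 57 113 69 / 81 137 93 49 105 / 117 73 129 85 61 / 53 109 65 141 97

Column 3 is already complete: 121 + 57 + 93 + 129 + 65 = 465, so that is the magic constant.
From row 1, 465 − (45 + 121 + 77 + 133) gives (1,1) = 89.
Row 2: 125 + 101 + 57 + 113 + ? = 465, so (2,5) = 69.
Column 1 must total 465; the given cells sum to 384, so (3,1) = 81.
Column 4: 77 + 113 + 49 + 85 + ? = 465, so (5,4) = 141.
From main diagonal, 465 − (89 + 101 + 93 + 85) gives (5,5) = 97.
Using anti-diagonal: 133 + 113 + 93 + 53 + ? → (4,2) = 465 − 392 = 73.
Row 4 must total 465; the given cells sum to 404, so (4,5) = 61.
Row 5 needs 465; the known cells sum to 356, so (5,2) = 109.
Column 2: 45 + 101 + 73 + 109 + ? = 465, so (3,2) = 137.
Column 5 needs 465; the known cells sum to 360, so (3,5) = 105.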